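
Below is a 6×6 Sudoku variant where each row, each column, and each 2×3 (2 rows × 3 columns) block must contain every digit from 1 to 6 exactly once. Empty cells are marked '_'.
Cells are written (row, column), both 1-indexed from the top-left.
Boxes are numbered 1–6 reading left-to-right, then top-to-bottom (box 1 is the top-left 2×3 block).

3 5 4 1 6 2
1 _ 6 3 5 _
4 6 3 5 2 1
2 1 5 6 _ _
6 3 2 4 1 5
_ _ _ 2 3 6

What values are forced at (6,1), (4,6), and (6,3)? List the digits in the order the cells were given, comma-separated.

For (6,1):
  Row 6 already contains {2, 3, 6}.
  Column 1 already contains {1, 2, 3, 4, 6}.
  Its 2×3 block (box 5) already contains {2, 3, 6}.
  The only value from 1–6 not eliminated is 5, so (6,1) = 5.
For (4,6):
  Consider where 3 can go in column 6.
  (2,6) is out (row 2 already has a 3).
  So the only cell in column 6 that can hold 3 is (4,6).
  So (4,6) = 3.
For (6,3):
  Row 6 already contains {2, 3, 6}.
  Column 3 already contains {2, 3, 4, 5, 6}.
  Its 2×3 block (box 5) already contains {2, 3, 6}.
  The only value from 1–6 not eliminated is 1, so (6,3) = 1.

5,3,1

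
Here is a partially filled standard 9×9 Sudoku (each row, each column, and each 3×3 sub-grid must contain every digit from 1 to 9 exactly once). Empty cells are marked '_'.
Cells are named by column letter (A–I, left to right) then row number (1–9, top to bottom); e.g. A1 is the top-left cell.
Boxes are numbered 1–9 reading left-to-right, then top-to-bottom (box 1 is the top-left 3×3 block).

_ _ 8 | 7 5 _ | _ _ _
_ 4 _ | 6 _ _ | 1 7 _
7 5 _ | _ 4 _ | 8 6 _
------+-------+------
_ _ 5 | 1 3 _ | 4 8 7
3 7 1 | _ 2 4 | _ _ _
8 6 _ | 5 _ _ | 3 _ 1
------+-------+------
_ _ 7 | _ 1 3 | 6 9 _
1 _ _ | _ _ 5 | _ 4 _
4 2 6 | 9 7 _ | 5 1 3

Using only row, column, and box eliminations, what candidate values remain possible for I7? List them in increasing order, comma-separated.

Row 7 already contains {1, 3, 6, 7, 9}.
Column I already contains {1, 3, 7}.
Its 3×3 block (box 9) already contains {1, 3, 4, 5, 6, 9}.
Removing those from 1–9 leaves {2, 8} as the candidates for I7.

2,8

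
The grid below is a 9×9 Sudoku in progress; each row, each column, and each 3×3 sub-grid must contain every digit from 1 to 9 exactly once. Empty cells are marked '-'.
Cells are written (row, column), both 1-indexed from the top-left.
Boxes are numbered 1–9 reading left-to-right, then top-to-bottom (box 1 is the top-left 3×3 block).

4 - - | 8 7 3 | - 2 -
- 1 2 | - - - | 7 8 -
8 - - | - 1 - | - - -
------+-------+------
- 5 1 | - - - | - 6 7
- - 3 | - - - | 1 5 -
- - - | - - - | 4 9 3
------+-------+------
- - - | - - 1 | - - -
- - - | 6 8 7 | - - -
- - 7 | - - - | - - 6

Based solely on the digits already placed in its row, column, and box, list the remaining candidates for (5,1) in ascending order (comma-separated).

Row 5 already contains {1, 3, 5}.
Column 1 already contains {4, 8}.
Its 3×3 block (box 4) already contains {1, 3, 5}.
Removing those from 1–9 leaves {2, 6, 7, 9} as the candidates for (5,1).

2,6,7,9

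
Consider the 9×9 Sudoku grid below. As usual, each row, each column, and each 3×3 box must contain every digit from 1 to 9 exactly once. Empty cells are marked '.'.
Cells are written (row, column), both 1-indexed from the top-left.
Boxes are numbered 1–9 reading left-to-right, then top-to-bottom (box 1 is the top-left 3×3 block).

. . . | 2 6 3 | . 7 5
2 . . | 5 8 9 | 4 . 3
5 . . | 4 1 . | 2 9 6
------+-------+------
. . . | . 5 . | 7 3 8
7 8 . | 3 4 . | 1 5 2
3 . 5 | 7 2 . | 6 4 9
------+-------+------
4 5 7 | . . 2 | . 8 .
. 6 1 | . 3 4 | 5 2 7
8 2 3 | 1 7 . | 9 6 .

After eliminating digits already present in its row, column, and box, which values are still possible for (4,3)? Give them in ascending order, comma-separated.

Row 4 already contains {3, 5, 7, 8}.
Column 3 already contains {1, 3, 5, 7}.
Its 3×3 block (box 4) already contains {3, 5, 7, 8}.
Removing those from 1–9 leaves {2, 4, 6, 9} as the candidates for (4,3).

2,4,6,9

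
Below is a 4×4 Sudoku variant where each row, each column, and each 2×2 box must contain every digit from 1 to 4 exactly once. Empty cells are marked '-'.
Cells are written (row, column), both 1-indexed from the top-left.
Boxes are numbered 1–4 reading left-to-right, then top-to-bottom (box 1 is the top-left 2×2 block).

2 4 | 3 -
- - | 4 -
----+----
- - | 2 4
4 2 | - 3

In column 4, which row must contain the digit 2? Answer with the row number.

2

Consider where 2 can go in column 4.
(1,4) is out (row 1 already has a 2).
So the only cell in column 4 that can hold 2 is (2,4).
That is row 2.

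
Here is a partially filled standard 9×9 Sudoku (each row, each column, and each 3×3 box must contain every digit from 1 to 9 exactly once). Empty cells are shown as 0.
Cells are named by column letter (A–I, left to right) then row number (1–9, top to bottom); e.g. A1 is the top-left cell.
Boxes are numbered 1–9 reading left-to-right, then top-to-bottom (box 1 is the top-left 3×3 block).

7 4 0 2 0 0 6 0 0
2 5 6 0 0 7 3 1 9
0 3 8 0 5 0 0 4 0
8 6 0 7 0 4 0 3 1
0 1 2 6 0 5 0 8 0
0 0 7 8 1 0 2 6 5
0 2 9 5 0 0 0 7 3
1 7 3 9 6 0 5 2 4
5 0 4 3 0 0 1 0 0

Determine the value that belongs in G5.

4

Cell G5 itself could take any of {4, 7, 9} by direct elimination.
Consider where 4 can go in column G.
G3 is out (row 3 already has a 4).
G4 is out (row 4 already has a 4).
G7 is out (box 9 already has a 4).
So the only cell in column G that can hold 4 is G5.
Therefore G5 = 4.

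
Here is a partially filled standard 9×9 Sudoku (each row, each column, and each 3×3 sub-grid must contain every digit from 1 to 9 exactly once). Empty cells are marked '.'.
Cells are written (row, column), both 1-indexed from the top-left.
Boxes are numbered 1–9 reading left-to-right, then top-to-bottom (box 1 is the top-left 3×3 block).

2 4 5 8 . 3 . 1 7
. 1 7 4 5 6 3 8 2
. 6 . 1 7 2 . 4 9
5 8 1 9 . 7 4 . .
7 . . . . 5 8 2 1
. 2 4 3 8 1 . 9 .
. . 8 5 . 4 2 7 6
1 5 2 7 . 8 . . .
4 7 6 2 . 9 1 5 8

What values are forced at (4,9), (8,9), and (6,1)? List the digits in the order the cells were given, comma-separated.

3,4,6

For (4,9):
  Row 4 already contains {1, 4, 5, 7, 8, 9}.
  Column 9 already contains {1, 2, 6, 7, 8, 9}.
  Its 3×3 block (box 6) already contains {1, 2, 4, 8, 9}.
  The only value from 1–9 not eliminated is 3, so (4,9) = 3.
For (8,9):
  Consider where 4 can go in column 9.
  (4,9) is out (row 4 already has a 4).
  (6,9) is out (row 6 already has a 4).
  So the only cell in column 9 that can hold 4 is (8,9).
  So (8,9) = 4.
For (6,1):
  Row 6 already contains {1, 2, 3, 4, 8, 9}.
  Column 1 already contains {1, 2, 4, 5, 7}.
  Its 3×3 block (box 4) already contains {1, 2, 4, 5, 7, 8}.
  The only value from 1–9 not eliminated is 6, so (6,1) = 6.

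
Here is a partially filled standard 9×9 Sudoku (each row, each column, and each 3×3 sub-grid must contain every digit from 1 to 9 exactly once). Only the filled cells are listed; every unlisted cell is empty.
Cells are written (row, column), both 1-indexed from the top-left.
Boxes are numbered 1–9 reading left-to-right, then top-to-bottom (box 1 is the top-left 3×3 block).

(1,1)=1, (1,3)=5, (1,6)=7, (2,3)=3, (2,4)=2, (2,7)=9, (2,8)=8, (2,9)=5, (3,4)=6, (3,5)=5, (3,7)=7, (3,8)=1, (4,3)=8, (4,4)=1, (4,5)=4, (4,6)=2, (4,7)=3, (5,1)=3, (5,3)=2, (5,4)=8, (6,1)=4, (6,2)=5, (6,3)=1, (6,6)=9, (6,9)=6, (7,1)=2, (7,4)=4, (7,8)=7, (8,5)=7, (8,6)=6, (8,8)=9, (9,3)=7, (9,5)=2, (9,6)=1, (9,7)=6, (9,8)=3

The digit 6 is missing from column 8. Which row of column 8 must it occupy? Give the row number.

1

Consider where 6 can go in column 8.
(4,8) is out (box 6 already has a 6).
(5,8) is out (box 6 already has a 6).
(6,8) is out (row 6 already has a 6).
So the only cell in column 8 that can hold 6 is (1,8).
That is row 1.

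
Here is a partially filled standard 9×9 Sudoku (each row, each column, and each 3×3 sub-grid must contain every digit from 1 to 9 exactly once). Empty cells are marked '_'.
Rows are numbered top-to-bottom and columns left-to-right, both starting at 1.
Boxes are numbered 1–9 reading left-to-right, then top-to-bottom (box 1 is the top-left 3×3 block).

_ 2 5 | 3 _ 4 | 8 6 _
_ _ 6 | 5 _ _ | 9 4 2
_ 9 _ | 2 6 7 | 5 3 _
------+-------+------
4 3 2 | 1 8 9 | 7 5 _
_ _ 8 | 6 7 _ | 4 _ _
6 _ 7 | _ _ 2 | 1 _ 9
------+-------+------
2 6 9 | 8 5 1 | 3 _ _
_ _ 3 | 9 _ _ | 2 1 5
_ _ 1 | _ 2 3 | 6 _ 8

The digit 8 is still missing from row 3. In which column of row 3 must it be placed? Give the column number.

Consider where 8 can go in row 3.
R3C3 is out (column 3 already has a 8).
R3C9 is out (column 9 already has a 8).
So the only cell in row 3 that can hold 8 is R3C1.
That is column 1.

1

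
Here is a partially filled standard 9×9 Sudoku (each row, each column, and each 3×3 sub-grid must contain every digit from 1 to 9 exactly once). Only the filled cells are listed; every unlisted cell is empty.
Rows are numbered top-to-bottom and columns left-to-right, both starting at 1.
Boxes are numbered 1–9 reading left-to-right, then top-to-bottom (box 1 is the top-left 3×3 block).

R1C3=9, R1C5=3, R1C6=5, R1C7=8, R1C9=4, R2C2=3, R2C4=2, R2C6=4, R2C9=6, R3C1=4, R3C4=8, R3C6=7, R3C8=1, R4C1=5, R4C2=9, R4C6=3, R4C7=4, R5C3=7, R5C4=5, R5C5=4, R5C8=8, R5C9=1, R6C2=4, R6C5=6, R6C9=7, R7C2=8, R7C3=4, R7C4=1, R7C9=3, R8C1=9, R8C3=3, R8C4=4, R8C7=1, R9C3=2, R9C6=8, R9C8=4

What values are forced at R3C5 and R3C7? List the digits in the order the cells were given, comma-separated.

9,3

For R3C5:
  Row 3 already contains {1, 4, 7, 8}.
  Column 5 already contains {3, 4, 6}.
  Its 3×3 block (box 2) already contains {2, 3, 4, 5, 7, 8}.
  The only value from 1–9 not eliminated is 9, so R3C5 = 9.
For R3C7:
  Consider where 3 can go in row 3.
  R3C2 is out (column 2 already has a 3).
  R3C3 is out (column 3 already has a 3).
  R3C5 is out (column 5 already has a 3).
  R3C9 is out (column 9 already has a 3).
  So the only cell in row 3 that can hold 3 is R3C7.
  So R3C7 = 3.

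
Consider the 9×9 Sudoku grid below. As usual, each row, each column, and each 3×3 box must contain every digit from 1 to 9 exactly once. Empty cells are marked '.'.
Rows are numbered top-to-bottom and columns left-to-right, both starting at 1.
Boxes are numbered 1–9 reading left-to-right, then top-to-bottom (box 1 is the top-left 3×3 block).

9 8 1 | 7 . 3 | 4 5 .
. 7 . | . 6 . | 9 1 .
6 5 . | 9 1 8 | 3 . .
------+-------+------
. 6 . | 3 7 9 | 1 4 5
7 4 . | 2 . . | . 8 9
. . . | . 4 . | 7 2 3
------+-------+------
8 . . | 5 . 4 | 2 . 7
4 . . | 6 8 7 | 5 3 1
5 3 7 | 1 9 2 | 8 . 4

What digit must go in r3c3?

4

Cell r3c3 itself could take any of {2, 4} by direct elimination.
Consider where 4 can go in row 3.
r3c8 is out (column 8 already has a 4).
r3c9 is out (column 9 already has a 4).
So the only cell in row 3 that can hold 4 is r3c3.
Therefore r3c3 = 4.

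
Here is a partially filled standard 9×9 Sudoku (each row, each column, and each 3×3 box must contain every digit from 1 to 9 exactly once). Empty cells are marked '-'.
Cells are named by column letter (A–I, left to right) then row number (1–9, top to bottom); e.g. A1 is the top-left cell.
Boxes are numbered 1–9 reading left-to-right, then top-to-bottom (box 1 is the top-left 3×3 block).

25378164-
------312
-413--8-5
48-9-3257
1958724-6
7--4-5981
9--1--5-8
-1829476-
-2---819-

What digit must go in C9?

Cell C9 itself could take any of {4, 6, 7} by direct elimination.
Consider where 7 can go in row 9.
A9 is out (column A already has a 7).
D9 is out (column D already has a 7).
E9 is out (column E already has a 7).
I9 is out (column I already has a 7).
So the only cell in row 9 that can hold 7 is C9.
Therefore C9 = 7.

7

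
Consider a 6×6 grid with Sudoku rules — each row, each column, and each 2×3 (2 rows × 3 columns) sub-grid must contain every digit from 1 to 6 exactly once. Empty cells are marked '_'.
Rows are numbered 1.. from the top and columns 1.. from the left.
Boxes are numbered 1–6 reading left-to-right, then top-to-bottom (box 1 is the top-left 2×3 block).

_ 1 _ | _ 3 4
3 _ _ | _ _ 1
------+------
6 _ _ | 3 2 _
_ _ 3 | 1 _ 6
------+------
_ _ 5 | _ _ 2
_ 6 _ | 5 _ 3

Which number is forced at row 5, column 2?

3

Cell row 5, column 2 itself could take any of {3, 4} by direct elimination.
Consider where 3 can go in row 5.
row 5, column 1 is out (column 1 already has a 3).
row 5, column 4 is out (column 4 already has a 3).
row 5, column 5 is out (column 5 already has a 3).
So the only cell in row 5 that can hold 3 is row 5, column 2.
Therefore row 5, column 2 = 3.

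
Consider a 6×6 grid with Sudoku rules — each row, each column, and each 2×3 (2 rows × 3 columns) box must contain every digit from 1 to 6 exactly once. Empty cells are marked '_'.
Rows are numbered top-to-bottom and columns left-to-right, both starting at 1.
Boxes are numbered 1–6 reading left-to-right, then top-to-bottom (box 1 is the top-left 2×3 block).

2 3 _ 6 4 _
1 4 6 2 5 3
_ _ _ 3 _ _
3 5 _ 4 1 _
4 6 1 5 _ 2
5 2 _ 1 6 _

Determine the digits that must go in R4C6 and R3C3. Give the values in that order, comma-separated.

6,4

For R4C6:
  Row 4 already contains {1, 3, 4, 5}.
  Column 6 already contains {2, 3}.
  Its 2×3 block (box 4) already contains {1, 3, 4}.
  The only value from 1–6 not eliminated is 6, so R4C6 = 6.
For R3C3:
  Consider where 4 can go in row 3.
  R3C1 is out (column 1 already has a 4).
  R3C2 is out (column 2 already has a 4).
  R3C5 is out (column 5 already has a 4).
  R3C6 is out (box 4 already has a 4).
  So the only cell in row 3 that can hold 4 is R3C3.
  So R3C3 = 4.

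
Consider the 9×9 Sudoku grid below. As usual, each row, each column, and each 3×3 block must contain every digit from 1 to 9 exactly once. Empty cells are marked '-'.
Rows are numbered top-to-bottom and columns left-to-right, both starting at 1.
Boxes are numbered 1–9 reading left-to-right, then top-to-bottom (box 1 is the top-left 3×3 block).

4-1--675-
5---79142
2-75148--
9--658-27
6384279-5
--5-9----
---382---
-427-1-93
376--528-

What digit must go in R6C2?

Cell R6C2 itself could take any of {1, 2} by direct elimination.
Consider where 2 can go in column 2.
R1C2 is out (box 1 already has a 2).
R2C2 is out (row 2 already has a 2).
R3C2 is out (row 3 already has a 2).
R4C2 is out (row 4 already has a 2).
R7C2 is out (row 7 already has a 2).
So the only cell in column 2 that can hold 2 is R6C2.
Therefore R6C2 = 2.

2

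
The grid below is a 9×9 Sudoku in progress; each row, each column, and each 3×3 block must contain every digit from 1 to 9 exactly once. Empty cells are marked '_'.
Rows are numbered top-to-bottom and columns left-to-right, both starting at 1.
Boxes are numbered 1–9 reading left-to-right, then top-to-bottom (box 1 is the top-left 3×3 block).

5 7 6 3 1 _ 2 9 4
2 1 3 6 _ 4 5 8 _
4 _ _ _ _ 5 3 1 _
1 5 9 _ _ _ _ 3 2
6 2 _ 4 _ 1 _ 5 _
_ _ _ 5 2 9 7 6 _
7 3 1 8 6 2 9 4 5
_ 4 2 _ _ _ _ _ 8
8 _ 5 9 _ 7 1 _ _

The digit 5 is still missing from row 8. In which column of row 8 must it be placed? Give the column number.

Consider where 5 can go in row 8.
R8C1 is out (column 1 already has a 5).
R8C4 is out (column 4 already has a 5).
R8C6 is out (column 6 already has a 5).
R8C7 is out (column 7 already has a 5).
R8C8 is out (column 8 already has a 5).
So the only cell in row 8 that can hold 5 is R8C5.
That is column 5.

5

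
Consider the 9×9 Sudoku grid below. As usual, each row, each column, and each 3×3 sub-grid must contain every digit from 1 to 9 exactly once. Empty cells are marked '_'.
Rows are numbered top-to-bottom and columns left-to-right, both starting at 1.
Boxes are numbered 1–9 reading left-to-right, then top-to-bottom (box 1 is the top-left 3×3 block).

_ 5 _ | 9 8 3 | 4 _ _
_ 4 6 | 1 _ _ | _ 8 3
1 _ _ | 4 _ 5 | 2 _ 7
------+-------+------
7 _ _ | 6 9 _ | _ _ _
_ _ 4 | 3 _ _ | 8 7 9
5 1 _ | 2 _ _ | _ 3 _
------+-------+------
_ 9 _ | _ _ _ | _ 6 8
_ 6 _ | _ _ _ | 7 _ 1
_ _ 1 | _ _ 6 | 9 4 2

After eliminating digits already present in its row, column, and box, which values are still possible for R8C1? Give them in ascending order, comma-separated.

Row 8 already contains {1, 6, 7}.
Column 1 already contains {1, 5, 7}.
Its 3×3 block (box 7) already contains {1, 6, 9}.
Removing those from 1–9 leaves {2, 3, 4, 8} as the candidates for R8C1.

2,3,4,8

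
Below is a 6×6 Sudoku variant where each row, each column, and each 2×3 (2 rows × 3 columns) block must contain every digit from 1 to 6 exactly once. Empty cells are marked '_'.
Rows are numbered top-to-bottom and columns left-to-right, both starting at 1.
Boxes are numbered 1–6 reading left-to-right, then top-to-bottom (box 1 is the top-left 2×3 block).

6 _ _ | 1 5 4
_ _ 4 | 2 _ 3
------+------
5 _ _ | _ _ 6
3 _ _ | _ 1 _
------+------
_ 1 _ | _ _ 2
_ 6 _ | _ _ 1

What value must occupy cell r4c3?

6

Cell r4c3 itself could take any of {2, 6} by direct elimination.
Consider where 6 can go in box 3.
r3c2 is out (row 3 already has a 6).
r3c3 is out (row 3 already has a 6).
r4c2 is out (column 2 already has a 6).
So the only cell in box 3 that can hold 6 is r4c3.
Therefore r4c3 = 6.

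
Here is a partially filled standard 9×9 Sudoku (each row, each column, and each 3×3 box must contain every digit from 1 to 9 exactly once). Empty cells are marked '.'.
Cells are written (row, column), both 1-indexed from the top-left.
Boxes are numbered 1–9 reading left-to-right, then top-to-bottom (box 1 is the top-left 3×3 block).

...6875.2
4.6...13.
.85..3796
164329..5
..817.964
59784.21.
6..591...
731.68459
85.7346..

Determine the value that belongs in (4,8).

Cell (4,8) itself could take any of {7, 8} by direct elimination.
Consider where 7 can go in box 6.
(4,7) is out (column 7 already has a 7).
(6,9) is out (row 6 already has a 7).
So the only cell in box 6 that can hold 7 is (4,8).
Therefore (4,8) = 7.

7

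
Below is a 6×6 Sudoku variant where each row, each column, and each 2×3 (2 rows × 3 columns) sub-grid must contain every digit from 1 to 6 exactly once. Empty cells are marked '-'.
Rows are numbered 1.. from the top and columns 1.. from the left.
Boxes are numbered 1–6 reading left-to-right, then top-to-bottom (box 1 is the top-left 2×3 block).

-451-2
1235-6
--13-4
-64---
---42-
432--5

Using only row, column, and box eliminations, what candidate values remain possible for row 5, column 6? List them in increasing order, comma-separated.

Row 5 already contains {2, 4}.
Column 6 already contains {2, 4, 5, 6}.
Its 2×3 block (box 6) already contains {2, 4, 5}.
Removing those from 1–6 leaves {1, 3} as the candidates for row 5, column 6.

1,3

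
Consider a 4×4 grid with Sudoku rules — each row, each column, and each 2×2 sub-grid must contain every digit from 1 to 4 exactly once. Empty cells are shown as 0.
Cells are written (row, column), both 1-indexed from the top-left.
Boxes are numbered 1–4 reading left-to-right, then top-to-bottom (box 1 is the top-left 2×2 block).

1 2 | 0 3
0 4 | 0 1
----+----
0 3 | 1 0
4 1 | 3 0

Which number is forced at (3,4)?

4

Cell (3,4) itself could take any of {2, 4} by direct elimination.
Consider where 4 can go in row 3.
(3,1) is out (column 1 already has a 4).
So the only cell in row 3 that can hold 4 is (3,4).
Therefore (3,4) = 4.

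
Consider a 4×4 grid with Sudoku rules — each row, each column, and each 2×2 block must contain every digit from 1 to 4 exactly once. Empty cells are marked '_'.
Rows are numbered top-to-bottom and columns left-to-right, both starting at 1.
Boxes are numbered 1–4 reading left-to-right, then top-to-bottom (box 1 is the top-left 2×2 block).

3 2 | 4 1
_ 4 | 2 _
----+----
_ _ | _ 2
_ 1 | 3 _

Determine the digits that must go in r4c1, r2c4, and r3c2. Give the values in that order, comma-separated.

For r4c1:
  Consider where 2 can go in box 3.
  r3c1 is out (row 3 already has a 2).
  r3c2 is out (row 3 already has a 2).
  So the only cell in box 3 that can hold 2 is r4c1.
  So r4c1 = 2.
For r2c4:
  Row 2 already contains {2, 4}.
  Column 4 already contains {1, 2}.
  Its 2×2 block (box 2) already contains {1, 2, 4}.
  The only value from 1–4 not eliminated is 3, so r2c4 = 3.
For r3c2:
  Row 3 already contains {2}.
  Column 2 already contains {1, 2, 4}.
  Its 2×2 block (box 3) already contains {1}.
  The only value from 1–4 not eliminated is 3, so r3c2 = 3.

2,3,3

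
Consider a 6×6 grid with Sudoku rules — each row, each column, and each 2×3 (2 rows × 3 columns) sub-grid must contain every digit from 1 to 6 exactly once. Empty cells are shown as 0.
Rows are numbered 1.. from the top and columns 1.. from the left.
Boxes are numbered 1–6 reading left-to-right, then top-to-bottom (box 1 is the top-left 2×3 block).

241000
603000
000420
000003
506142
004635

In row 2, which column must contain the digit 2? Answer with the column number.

4

Consider where 2 can go in row 2.
row 2, column 2 is out (box 1 already has a 2).
row 2, column 5 is out (column 5 already has a 2).
row 2, column 6 is out (column 6 already has a 2).
So the only cell in row 2 that can hold 2 is row 2, column 4.
That is column 4.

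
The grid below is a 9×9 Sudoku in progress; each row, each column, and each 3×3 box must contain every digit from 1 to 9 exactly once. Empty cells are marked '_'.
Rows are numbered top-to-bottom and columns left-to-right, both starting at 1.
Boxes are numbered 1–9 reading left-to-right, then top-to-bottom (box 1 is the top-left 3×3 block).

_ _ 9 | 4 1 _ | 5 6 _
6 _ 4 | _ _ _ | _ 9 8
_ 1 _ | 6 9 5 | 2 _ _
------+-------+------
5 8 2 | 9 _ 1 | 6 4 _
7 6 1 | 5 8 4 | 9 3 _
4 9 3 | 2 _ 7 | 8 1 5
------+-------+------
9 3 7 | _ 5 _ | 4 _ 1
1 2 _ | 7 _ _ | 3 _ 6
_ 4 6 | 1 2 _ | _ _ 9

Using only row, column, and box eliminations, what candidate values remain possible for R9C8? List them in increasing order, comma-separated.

5,7,8

Row 9 already contains {1, 2, 4, 6, 9}.
Column 8 already contains {1, 3, 4, 6, 9}.
Its 3×3 block (box 9) already contains {1, 3, 4, 6, 9}.
Removing those from 1–9 leaves {5, 7, 8} as the candidates for R9C8.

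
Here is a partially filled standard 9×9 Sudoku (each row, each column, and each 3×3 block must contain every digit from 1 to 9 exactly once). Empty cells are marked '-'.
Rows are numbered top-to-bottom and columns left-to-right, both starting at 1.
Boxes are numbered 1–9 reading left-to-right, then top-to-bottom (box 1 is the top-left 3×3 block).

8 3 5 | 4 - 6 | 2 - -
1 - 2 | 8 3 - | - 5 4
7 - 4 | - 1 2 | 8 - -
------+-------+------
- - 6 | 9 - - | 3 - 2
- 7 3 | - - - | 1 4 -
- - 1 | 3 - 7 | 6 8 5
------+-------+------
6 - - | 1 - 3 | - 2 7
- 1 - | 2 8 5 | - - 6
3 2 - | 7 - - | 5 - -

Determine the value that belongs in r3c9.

Cell r3c9 itself could take any of {3, 9} by direct elimination.
Consider where 3 can go in column 9.
r1c9 is out (row 1 already has a 3).
r5c9 is out (row 5 already has a 3).
r9c9 is out (row 9 already has a 3).
So the only cell in column 9 that can hold 3 is r3c9.
Therefore r3c9 = 3.

3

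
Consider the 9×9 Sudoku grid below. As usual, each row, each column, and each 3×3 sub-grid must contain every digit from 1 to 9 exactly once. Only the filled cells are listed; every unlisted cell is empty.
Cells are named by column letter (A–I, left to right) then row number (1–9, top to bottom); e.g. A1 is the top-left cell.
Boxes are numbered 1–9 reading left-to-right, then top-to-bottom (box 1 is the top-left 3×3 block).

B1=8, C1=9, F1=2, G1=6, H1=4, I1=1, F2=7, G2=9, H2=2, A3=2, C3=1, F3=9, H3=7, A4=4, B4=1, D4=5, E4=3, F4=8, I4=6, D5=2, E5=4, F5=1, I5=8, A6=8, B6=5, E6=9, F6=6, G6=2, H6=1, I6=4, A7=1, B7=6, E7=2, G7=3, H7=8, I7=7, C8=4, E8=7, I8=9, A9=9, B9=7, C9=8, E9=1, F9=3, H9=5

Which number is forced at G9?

4

Row 9 already contains {1, 3, 5, 7, 8, 9}.
Column G already contains {2, 3, 6, 9}.
Its 3×3 block (box 9) already contains {3, 5, 7, 8, 9}.
The only value from 1–9 not eliminated is 4, so G9 = 4.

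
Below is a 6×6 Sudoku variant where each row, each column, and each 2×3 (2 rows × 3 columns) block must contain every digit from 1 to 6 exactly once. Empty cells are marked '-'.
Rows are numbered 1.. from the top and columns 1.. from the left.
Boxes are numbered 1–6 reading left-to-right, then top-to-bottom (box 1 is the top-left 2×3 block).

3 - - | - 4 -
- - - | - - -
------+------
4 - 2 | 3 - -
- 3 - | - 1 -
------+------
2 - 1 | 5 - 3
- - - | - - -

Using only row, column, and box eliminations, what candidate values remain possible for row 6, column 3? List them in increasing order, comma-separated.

Row 6 already contains {}.
Column 3 already contains {1, 2}.
Its 2×3 block (box 5) already contains {1, 2}.
Removing those from 1–6 leaves {3, 4, 5, 6} as the candidates for row 6, column 3.

3,4,5,6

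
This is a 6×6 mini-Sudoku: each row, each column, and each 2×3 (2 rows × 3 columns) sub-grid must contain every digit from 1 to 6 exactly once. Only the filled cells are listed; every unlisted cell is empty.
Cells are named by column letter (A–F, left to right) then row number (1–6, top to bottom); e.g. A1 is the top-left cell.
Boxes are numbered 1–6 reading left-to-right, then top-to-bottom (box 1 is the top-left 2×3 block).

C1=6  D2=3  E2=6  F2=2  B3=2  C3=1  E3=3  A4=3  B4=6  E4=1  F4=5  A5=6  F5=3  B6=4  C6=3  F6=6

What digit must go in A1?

Cell A1 itself could take any of {1, 2, 4, 5} by direct elimination.
Consider where 2 can go in row 1.
B1 is out (column B already has a 2).
D1 is out (box 2 already has a 2).
E1 is out (box 2 already has a 2).
F1 is out (column F already has a 2).
So the only cell in row 1 that can hold 2 is A1.
Therefore A1 = 2.

2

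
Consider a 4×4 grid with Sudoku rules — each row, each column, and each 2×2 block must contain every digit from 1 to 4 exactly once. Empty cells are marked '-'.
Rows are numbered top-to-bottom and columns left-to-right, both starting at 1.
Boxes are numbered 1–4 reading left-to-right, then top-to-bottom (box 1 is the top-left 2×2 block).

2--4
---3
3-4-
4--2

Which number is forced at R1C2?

Cell R1C2 itself could take any of {1, 3} by direct elimination.
Consider where 3 can go in row 1.
R1C3 is out (box 2 already has a 3).
So the only cell in row 1 that can hold 3 is R1C2.
Therefore R1C2 = 3.

3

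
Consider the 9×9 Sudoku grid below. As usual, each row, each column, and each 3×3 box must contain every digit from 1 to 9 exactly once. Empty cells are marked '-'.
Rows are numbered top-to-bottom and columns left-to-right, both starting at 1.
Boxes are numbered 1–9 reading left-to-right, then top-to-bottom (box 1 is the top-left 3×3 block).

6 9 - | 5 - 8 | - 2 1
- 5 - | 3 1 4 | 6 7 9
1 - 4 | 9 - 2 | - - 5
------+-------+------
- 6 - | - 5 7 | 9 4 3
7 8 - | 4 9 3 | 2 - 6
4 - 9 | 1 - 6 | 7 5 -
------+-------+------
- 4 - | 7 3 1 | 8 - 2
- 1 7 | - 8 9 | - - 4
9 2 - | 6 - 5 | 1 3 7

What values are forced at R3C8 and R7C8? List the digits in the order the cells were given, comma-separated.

For R3C8:
  Row 3 already contains {1, 2, 4, 5, 9}.
  Column 8 already contains {2, 3, 4, 5, 7}.
  Its 3×3 block (box 3) already contains {1, 2, 5, 6, 7, 9}.
  The only value from 1–9 not eliminated is 8, so R3C8 = 8.
For R7C8:
  Consider where 9 can go in row 7.
  R7C1 is out (column 1 already has a 9).
  R7C3 is out (column 3 already has a 9).
  So the only cell in row 7 that can hold 9 is R7C8.
  So R7C8 = 9.

8,9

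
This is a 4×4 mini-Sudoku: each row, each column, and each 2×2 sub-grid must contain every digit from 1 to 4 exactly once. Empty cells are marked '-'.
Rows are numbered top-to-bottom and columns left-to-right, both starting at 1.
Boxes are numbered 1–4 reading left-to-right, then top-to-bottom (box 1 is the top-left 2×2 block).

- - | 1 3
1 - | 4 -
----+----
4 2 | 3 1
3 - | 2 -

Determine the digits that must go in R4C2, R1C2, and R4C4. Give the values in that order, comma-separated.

For R4C2:
  Row 4 already contains {2, 3}.
  Column 2 already contains {2}.
  Its 2×2 block (box 3) already contains {2, 3, 4}.
  The only value from 1–4 not eliminated is 1, so R4C2 = 1.
For R1C2:
  Row 1 already contains {1, 3}.
  Column 2 already contains {2}.
  Its 2×2 block (box 1) already contains {1}.
  The only value from 1–4 not eliminated is 4, so R1C2 = 4.
For R4C4:
  Row 4 already contains {2, 3}.
  Column 4 already contains {1, 3}.
  Its 2×2 block (box 4) already contains {1, 2, 3}.
  The only value from 1–4 not eliminated is 4, so R4C4 = 4.

1,4,4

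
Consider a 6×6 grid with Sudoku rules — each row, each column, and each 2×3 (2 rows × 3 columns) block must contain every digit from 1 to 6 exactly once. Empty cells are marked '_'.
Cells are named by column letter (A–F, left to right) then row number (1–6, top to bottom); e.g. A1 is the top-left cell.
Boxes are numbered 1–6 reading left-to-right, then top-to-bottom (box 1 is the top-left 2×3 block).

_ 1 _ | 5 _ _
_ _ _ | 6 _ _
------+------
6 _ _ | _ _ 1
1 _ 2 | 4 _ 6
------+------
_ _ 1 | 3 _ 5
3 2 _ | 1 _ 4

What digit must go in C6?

5

Cell C6 itself could take any of {5, 6} by direct elimination.
Consider where 5 can go in box 5.
A5 is out (row 5 already has a 5).
B5 is out (row 5 already has a 5).
So the only cell in box 5 that can hold 5 is C6.
Therefore C6 = 5.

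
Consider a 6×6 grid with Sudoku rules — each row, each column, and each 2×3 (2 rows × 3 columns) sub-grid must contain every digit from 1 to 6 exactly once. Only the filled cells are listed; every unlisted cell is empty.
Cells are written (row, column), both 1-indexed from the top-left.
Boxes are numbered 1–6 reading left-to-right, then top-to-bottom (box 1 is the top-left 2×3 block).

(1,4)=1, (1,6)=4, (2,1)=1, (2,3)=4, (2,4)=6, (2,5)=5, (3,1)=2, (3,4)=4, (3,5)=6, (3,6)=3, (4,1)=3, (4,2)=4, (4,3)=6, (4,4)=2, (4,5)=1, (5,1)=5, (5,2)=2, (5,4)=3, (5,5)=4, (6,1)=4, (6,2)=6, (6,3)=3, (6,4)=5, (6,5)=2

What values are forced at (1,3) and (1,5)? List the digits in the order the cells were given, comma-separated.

For (1,3):
  Consider where 2 can go in box 1.
  (1,1) is out (column 1 already has a 2).
  (1,2) is out (column 2 already has a 2).
  (2,2) is out (column 2 already has a 2).
  So the only cell in box 1 that can hold 2 is (1,3).
  So (1,3) = 2.
For (1,5):
  Row 1 already contains {1, 4}.
  Column 5 already contains {1, 2, 4, 5, 6}.
  Its 2×3 block (box 2) already contains {1, 4, 5, 6}.
  The only value from 1–6 not eliminated is 3, so (1,5) = 3.

2,3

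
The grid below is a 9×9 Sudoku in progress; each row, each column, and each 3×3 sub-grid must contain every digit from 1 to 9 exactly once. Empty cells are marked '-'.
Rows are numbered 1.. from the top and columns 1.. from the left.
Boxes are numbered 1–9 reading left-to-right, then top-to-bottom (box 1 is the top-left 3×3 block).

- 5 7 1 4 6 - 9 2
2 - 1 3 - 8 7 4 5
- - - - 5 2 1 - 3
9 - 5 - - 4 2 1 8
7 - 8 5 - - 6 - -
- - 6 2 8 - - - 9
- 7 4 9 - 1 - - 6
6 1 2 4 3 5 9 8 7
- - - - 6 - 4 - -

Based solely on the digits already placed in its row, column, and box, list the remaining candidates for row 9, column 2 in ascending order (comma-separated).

Row 9 already contains {4, 6}.
Column 2 already contains {1, 5, 7}.
Its 3×3 block (box 7) already contains {1, 2, 4, 6, 7}.
Removing those from 1–9 leaves {3, 8, 9} as the candidates for row 9, column 2.

3,8,9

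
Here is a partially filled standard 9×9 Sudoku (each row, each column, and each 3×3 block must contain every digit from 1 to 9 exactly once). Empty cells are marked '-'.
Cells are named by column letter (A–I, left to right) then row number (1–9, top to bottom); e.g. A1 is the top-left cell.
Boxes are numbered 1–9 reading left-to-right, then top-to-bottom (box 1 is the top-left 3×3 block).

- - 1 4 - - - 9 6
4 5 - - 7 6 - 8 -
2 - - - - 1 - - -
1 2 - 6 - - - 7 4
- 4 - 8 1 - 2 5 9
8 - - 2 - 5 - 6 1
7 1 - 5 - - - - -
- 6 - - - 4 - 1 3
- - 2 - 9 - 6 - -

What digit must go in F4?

Cell F4 itself could take any of {3, 9} by direct elimination.
Consider where 9 can go in column F.
F1 is out (row 1 already has a 9).
F5 is out (row 5 already has a 9).
F7 is out (box 8 already has a 9).
F9 is out (row 9 already has a 9).
So the only cell in column F that can hold 9 is F4.
Therefore F4 = 9.

9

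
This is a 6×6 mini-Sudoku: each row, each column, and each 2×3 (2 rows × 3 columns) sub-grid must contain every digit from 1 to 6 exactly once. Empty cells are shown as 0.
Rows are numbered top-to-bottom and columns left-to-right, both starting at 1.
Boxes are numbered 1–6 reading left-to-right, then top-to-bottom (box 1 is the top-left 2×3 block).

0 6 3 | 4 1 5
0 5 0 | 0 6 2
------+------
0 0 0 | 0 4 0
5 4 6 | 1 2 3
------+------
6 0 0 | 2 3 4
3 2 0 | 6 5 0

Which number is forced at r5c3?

5

Cell r5c3 itself could take any of {1, 5} by direct elimination.
Consider where 5 can go in box 5.
r5c2 is out (column 2 already has a 5).
r6c3 is out (row 6 already has a 5).
So the only cell in box 5 that can hold 5 is r5c3.
Therefore r5c3 = 5.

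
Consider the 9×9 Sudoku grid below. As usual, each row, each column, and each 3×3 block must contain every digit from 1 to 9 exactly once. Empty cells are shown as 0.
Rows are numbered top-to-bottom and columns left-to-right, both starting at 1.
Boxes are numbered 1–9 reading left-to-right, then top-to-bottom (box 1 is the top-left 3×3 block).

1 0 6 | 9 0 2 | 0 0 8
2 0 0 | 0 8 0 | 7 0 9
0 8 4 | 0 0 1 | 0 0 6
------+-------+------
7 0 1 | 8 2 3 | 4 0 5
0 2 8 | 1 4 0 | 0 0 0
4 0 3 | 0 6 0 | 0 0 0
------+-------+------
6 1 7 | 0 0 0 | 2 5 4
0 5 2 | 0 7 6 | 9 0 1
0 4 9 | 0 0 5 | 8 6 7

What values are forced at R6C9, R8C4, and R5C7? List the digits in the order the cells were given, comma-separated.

For R6C9:
  Row 6 already contains {3, 4, 6}.
  Column 9 already contains {1, 4, 5, 6, 7, 8, 9}.
  Its 3×3 block (box 6) already contains {4, 5}.
  The only value from 1–9 not eliminated is 2, so R6C9 = 2.
For R8C4:
  Consider where 4 can go in row 8.
  R8C1 is out (column 1 already has a 4).
  R8C8 is out (box 9 already has a 4).
  So the only cell in row 8 that can hold 4 is R8C4.
  So R8C4 = 4.
For R5C7:
  Consider where 6 can go in column 7.
  R1C7 is out (row 1 already has a 6).
  R3C7 is out (row 3 already has a 6).
  R6C7 is out (row 6 already has a 6).
  So the only cell in column 7 that can hold 6 is R5C7.
  So R5C7 = 6.

2,4,6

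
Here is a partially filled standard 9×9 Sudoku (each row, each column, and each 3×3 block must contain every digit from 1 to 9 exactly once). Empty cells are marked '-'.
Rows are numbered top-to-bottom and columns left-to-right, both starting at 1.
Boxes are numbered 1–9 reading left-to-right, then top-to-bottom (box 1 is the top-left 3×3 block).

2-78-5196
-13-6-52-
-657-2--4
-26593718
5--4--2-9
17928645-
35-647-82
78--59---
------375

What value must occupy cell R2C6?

4

Row 2 already contains {1, 2, 3, 5, 6}.
Column 6 already contains {2, 3, 5, 6, 7, 9}.
Its 3×3 block (box 2) already contains {2, 5, 6, 7, 8}.
The only value from 1–9 not eliminated is 4, so R2C6 = 4.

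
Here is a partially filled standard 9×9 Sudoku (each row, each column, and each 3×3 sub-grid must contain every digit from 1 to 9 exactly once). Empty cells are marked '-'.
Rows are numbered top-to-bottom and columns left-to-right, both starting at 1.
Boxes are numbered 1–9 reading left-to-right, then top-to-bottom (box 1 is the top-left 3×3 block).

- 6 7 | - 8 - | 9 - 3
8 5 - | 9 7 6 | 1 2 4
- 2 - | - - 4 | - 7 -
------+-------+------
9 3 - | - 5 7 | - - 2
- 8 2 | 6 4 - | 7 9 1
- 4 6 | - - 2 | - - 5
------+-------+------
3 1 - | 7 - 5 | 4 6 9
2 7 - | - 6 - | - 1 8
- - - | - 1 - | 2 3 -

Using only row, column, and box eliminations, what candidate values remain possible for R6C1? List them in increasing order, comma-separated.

1,7

Row 6 already contains {2, 4, 5, 6}.
Column 1 already contains {2, 3, 8, 9}.
Its 3×3 block (box 4) already contains {2, 3, 4, 6, 8, 9}.
Removing those from 1–9 leaves {1, 7} as the candidates for R6C1.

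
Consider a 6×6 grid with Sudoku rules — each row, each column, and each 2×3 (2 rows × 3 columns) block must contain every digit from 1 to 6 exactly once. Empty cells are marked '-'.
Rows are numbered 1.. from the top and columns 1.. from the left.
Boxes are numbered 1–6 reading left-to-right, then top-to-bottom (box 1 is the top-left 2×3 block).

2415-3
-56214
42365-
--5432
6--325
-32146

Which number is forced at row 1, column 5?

Row 1 already contains {1, 2, 3, 4, 5}.
Column 5 already contains {1, 2, 3, 4, 5}.
Its 2×3 block (box 2) already contains {1, 2, 3, 4, 5}.
The only value from 1–6 not eliminated is 6, so row 1, column 5 = 6.

6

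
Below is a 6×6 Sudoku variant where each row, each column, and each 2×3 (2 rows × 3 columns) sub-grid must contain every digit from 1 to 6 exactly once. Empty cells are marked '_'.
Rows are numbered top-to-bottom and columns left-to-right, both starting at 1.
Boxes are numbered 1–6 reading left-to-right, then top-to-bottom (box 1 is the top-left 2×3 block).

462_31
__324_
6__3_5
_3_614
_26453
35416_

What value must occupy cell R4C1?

Cell R4C1 itself could take any of {2, 5} by direct elimination.
Consider where 2 can go in column 1.
R2C1 is out (row 2 already has a 2).
R5C1 is out (row 5 already has a 2).
So the only cell in column 1 that can hold 2 is R4C1.
Therefore R4C1 = 2.

2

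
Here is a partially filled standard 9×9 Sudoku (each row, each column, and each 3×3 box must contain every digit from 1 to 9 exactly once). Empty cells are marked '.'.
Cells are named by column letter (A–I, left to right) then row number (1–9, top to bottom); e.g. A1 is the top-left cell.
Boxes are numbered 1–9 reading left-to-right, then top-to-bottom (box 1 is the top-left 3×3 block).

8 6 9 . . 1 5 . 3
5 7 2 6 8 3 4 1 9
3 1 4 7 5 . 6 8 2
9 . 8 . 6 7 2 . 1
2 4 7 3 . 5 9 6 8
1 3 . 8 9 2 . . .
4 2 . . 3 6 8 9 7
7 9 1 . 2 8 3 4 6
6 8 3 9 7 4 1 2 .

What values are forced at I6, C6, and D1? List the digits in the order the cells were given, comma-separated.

4,6,2

For I6:
  Consider where 4 can go in box 6.
  H4 is out (column H already has a 4).
  G6 is out (column G already has a 4).
  H6 is out (column H already has a 4).
  So the only cell in box 6 that can hold 4 is I6.
  So I6 = 4.
For C6:
  Consider where 6 can go in row 6.
  G6 is out (column G already has a 6).
  H6 is out (column H already has a 6).
  I6 is out (column I already has a 6).
  So the only cell in row 6 that can hold 6 is C6.
  So C6 = 6.
For D1:
  Consider where 2 can go in box 2.
  E1 is out (column E already has a 2).
  F3 is out (row 3 already has a 2).
  So the only cell in box 2 that can hold 2 is D1.
  So D1 = 2.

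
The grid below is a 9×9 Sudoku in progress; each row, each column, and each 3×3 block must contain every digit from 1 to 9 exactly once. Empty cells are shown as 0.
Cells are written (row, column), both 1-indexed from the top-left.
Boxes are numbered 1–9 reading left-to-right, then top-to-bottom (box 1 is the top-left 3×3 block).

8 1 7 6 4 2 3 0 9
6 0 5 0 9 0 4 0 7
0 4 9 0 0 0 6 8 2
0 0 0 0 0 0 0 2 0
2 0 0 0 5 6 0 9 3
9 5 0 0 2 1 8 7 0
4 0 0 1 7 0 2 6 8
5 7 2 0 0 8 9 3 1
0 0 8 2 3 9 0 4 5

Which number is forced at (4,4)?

9

Cell (4,4) itself could take any of {3, 4, 7, 8, 9} by direct elimination.
Consider where 9 can go in row 4.
(4,1) is out (column 1 already has a 9). (4,2) is out (box 4 already has a 9). (4,3) is out (column 3 already has a 9). (4,5) is out (column 5 already has a 9). The remaining empty cells in row 4 are similarly blocked.
So the only cell in row 4 that can hold 9 is (4,4).
Therefore (4,4) = 9.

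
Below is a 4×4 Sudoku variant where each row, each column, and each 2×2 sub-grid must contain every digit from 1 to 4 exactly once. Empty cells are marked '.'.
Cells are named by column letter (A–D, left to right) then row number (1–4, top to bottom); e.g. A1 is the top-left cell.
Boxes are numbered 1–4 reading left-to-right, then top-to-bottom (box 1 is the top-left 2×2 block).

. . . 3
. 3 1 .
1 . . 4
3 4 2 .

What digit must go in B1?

Cell B1 itself could take any of {1, 2} by direct elimination.
Consider where 1 can go in row 1.
A1 is out (column A already has a 1).
C1 is out (column C already has a 1).
So the only cell in row 1 that can hold 1 is B1.
Therefore B1 = 1.

1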